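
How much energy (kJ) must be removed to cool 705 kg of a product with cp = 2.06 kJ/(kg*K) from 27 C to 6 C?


dT = 27 - (6) = 21 K
Q = m * cp * dT = 705 * 2.06 * 21
Q = 30498 kJ

30498


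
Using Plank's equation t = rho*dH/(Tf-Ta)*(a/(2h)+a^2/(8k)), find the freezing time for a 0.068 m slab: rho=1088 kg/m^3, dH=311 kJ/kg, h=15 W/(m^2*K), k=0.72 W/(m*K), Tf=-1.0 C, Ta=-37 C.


dT = -1.0 - (-37) = 36.0 K
term1 = a/(2h) = 0.068/(2*15) = 0.002266666667
term2 = a^2/(8k) = 0.068^2/(8*0.72) = 0.0008027777778
t = rho*dH*1000/dT * (term1 + term2)
t = 1088*311*1000/36.0 * (0.002266666667 + 0.0008027777778)
t = 28850 s

28850


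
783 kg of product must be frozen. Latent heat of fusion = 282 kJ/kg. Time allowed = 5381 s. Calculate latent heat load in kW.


Q_lat = m * h_fg / t
Q_lat = 783 * 282 / 5381
Q_lat = 41.03 kW

41.03


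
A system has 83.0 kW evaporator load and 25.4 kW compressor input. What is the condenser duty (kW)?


Q_cond = Q_evap + W
Q_cond = 83.0 + 25.4
Q_cond = 108.4 kW

108.4


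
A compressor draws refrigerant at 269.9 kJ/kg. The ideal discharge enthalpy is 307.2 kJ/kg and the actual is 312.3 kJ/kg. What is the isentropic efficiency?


dh_ideal = 307.2 - 269.9 = 37.3 kJ/kg
dh_actual = 312.3 - 269.9 = 42.4 kJ/kg
eta_s = dh_ideal / dh_actual = 37.3 / 42.4
eta_s = 0.8797

0.8797


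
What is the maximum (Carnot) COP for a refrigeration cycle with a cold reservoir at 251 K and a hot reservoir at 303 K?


dT = 303 - 251 = 52 K
COP_carnot = T_cold / dT = 251 / 52
COP_carnot = 4.827

4.827


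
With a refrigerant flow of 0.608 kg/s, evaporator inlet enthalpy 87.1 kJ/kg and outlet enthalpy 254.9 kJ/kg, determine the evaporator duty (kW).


dh = 254.9 - 87.1 = 167.8 kJ/kg
Q_evap = m_dot * dh = 0.608 * 167.8
Q_evap = 102.02 kW

102.02


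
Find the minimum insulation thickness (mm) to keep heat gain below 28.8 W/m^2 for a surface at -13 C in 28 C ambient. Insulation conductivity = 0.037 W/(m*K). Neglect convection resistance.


dT = 28 - (-13) = 41 K
thickness = k * dT / q_max * 1000
thickness = 0.037 * 41 / 28.8 * 1000
thickness = 52.7 mm

52.7


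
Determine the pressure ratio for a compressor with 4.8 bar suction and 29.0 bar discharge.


PR = P_high / P_low
PR = 29.0 / 4.8
PR = 6.042

6.042


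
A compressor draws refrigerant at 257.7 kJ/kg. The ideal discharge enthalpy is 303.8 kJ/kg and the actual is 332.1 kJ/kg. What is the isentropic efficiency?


dh_ideal = 303.8 - 257.7 = 46.1 kJ/kg
dh_actual = 332.1 - 257.7 = 74.4 kJ/kg
eta_s = dh_ideal / dh_actual = 46.1 / 74.4
eta_s = 0.6196

0.6196


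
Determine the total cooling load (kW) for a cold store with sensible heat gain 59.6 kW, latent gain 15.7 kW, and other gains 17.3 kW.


Q_total = Q_s + Q_l + Q_misc
Q_total = 59.6 + 15.7 + 17.3
Q_total = 92.6 kW

92.6


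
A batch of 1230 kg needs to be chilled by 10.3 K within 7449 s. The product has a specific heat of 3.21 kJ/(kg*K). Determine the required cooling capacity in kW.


Q = m * cp * dT / t
Q = 1230 * 3.21 * 10.3 / 7449
Q = 5.459 kW

5.459


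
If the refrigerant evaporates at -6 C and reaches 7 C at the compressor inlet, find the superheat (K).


Superheat = T_suction - T_evap
Superheat = 7 - (-6)
Superheat = 13 K

13


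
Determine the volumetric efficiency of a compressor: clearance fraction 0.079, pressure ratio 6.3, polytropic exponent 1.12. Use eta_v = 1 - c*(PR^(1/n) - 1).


PR^(1/n) = 6.3^(1/1.12) = 5.17245736
eta_v = 1 - 0.079 * (5.17245736 - 1)
eta_v = 0.6704

0.6704


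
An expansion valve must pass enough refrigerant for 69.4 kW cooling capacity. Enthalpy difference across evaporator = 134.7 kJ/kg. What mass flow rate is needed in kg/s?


m_dot = Q / dh
m_dot = 69.4 / 134.7
m_dot = 0.5152 kg/s

0.5152


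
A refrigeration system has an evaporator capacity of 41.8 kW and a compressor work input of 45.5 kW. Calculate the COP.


COP = Q_evap / W
COP = 41.8 / 45.5
COP = 0.919

0.919


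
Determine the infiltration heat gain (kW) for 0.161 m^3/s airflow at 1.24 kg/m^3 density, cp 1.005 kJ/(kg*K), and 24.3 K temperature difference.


Q = V_dot * rho * cp * dT
Q = 0.161 * 1.24 * 1.005 * 24.3
Q = 4.876 kW

4.876


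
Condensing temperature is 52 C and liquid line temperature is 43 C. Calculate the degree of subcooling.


Subcooling = T_cond - T_liquid
Subcooling = 52 - 43
Subcooling = 9 K

9


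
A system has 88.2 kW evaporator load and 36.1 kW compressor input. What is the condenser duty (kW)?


Q_cond = Q_evap + W
Q_cond = 88.2 + 36.1
Q_cond = 124.3 kW

124.3


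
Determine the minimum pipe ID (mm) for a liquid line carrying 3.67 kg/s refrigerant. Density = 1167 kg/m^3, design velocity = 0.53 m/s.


A = m_dot / (rho * v) = 3.67 / (1167 * 0.53) = 0.005933614655 m^2
d = sqrt(4*A/pi) * 1000
d = 86.9 mm

86.9


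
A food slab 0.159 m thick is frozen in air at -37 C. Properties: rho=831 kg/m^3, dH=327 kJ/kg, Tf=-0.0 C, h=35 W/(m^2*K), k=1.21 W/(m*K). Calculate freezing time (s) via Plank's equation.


dT = -0.0 - (-37) = 37.0 K
term1 = a/(2h) = 0.159/(2*35) = 0.002271428571
term2 = a^2/(8k) = 0.159^2/(8*1.21) = 0.002611673554
t = rho*dH*1000/dT * (term1 + term2)
t = 831*327*1000/37.0 * (0.002271428571 + 0.002611673554)
t = 35863 s

35863


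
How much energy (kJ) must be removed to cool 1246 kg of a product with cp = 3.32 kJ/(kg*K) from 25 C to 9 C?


dT = 25 - (9) = 16 K
Q = m * cp * dT = 1246 * 3.32 * 16
Q = 66188 kJ

66188


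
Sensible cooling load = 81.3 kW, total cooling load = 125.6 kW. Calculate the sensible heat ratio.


SHR = Q_sensible / Q_total
SHR = 81.3 / 125.6
SHR = 0.647

0.647


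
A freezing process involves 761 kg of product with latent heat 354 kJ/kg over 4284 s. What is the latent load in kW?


Q_lat = m * h_fg / t
Q_lat = 761 * 354 / 4284
Q_lat = 62.88 kW

62.88


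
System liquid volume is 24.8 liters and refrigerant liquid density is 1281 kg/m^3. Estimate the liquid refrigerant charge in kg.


Charge = V * rho / 1000
Charge = 24.8 * 1281 / 1000
Charge = 31.77 kg

31.77


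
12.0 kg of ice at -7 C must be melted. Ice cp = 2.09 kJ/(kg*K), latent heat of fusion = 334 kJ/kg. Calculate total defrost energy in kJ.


Sensible heat = cp * dT = 2.09 * 7 = 14.63 kJ/kg
Total per kg = 14.63 + 334 = 348.63 kJ/kg
Q = m * total = 12.0 * 348.63
Q = 4183.6 kJ

4183.6


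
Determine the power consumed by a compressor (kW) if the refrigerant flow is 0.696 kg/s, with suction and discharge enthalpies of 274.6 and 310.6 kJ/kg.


dh = 310.6 - 274.6 = 36.0 kJ/kg
W = m_dot * dh = 0.696 * 36.0 = 25.06 kW

25.06


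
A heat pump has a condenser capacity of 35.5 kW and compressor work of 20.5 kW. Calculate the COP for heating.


COP_hp = Q_cond / W
COP_hp = 35.5 / 20.5
COP_hp = 1.732

1.732


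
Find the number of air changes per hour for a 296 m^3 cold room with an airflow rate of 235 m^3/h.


ACH = flow / volume
ACH = 235 / 296
ACH = 0.794

0.794


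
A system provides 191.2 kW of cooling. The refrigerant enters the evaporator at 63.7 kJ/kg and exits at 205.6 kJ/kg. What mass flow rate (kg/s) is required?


dh = 205.6 - 63.7 = 141.9 kJ/kg
m_dot = Q / dh = 191.2 / 141.9 = 1.3474 kg/s

1.3474


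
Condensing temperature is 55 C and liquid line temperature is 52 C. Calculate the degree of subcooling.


Subcooling = T_cond - T_liquid
Subcooling = 55 - 52
Subcooling = 3 K

3


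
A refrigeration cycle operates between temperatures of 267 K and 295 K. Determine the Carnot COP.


dT = 295 - 267 = 28 K
COP_carnot = T_cold / dT = 267 / 28
COP_carnot = 9.536

9.536


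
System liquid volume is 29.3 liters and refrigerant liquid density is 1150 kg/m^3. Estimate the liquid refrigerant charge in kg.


Charge = V * rho / 1000
Charge = 29.3 * 1150 / 1000
Charge = 33.7 kg

33.7


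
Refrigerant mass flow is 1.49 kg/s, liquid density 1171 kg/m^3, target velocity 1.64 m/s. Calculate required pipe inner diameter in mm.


A = m_dot / (rho * v) = 1.49 / (1171 * 1.64) = 0.0007758638645 m^2
d = sqrt(4*A/pi) * 1000
d = 31.4 mm

31.4


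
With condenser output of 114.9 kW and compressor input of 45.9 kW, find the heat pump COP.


COP_hp = Q_cond / W
COP_hp = 114.9 / 45.9
COP_hp = 2.503

2.503


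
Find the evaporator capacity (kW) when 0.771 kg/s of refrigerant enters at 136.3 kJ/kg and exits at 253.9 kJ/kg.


dh = 253.9 - 136.3 = 117.6 kJ/kg
Q_evap = m_dot * dh = 0.771 * 117.6
Q_evap = 90.67 kW

90.67


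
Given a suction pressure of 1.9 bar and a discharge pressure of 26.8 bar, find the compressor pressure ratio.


PR = P_high / P_low
PR = 26.8 / 1.9
PR = 14.105

14.105


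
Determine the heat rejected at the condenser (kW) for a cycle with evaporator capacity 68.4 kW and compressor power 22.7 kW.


Q_cond = Q_evap + W
Q_cond = 68.4 + 22.7
Q_cond = 91.1 kW

91.1


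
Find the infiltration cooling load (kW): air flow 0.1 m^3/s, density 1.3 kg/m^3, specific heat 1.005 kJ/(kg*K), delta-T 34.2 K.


Q = V_dot * rho * cp * dT
Q = 0.1 * 1.3 * 1.005 * 34.2
Q = 4.468 kW

4.468


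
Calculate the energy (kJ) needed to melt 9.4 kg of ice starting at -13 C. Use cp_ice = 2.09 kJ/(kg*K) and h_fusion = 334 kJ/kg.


Sensible heat = cp * dT = 2.09 * 13 = 27.17 kJ/kg
Total per kg = 27.17 + 334 = 361.17 kJ/kg
Q = m * total = 9.4 * 361.17
Q = 3395.0 kJ

3395.0


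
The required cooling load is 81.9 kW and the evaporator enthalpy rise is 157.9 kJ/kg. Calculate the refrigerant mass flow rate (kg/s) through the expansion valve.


m_dot = Q / dh
m_dot = 81.9 / 157.9
m_dot = 0.5187 kg/s

0.5187


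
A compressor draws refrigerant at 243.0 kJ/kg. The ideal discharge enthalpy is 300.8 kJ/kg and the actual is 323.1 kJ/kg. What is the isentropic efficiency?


dh_ideal = 300.8 - 243.0 = 57.8 kJ/kg
dh_actual = 323.1 - 243.0 = 80.1 kJ/kg
eta_s = dh_ideal / dh_actual = 57.8 / 80.1
eta_s = 0.7216

0.7216


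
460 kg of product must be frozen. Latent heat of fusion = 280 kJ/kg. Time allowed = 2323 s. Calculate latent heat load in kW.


Q_lat = m * h_fg / t
Q_lat = 460 * 280 / 2323
Q_lat = 55.45 kW

55.45


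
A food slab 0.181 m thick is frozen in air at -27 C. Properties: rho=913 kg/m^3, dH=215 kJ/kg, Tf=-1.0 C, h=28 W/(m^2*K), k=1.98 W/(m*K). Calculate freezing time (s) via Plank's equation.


dT = -1.0 - (-27) = 26.0 K
term1 = a/(2h) = 0.181/(2*28) = 0.003232142857
term2 = a^2/(8k) = 0.181^2/(8*1.98) = 0.002068244949
t = rho*dH*1000/dT * (term1 + term2)
t = 913*215*1000/26.0 * (0.003232142857 + 0.002068244949)
t = 40017 s

40017


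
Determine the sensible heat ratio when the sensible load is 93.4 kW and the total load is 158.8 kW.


SHR = Q_sensible / Q_total
SHR = 93.4 / 158.8
SHR = 0.588

0.588


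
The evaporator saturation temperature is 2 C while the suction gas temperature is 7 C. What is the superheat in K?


Superheat = T_suction - T_evap
Superheat = 7 - (2)
Superheat = 5 K

5


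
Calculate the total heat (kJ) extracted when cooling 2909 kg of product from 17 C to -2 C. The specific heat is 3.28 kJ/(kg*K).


dT = 17 - (-2) = 19 K
Q = m * cp * dT = 2909 * 3.28 * 19
Q = 181289 kJ

181289


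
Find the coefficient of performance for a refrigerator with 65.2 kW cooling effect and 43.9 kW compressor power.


COP = Q_evap / W
COP = 65.2 / 43.9
COP = 1.485

1.485


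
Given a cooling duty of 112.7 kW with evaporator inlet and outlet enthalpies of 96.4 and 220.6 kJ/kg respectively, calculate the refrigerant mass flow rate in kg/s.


dh = 220.6 - 96.4 = 124.2 kJ/kg
m_dot = Q / dh = 112.7 / 124.2 = 0.9074 kg/s

0.9074


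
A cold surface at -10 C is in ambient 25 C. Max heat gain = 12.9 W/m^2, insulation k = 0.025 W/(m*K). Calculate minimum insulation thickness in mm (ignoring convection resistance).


dT = 25 - (-10) = 35 K
thickness = k * dT / q_max * 1000
thickness = 0.025 * 35 / 12.9 * 1000
thickness = 67.8 mm

67.8


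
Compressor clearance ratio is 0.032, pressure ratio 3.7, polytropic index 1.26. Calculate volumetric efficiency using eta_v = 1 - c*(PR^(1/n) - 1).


PR^(1/n) = 3.7^(1/1.26) = 2.82457915
eta_v = 1 - 0.032 * (2.82457915 - 1)
eta_v = 0.9416

0.9416


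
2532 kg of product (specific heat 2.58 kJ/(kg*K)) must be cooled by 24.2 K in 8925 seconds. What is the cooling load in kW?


Q = m * cp * dT / t
Q = 2532 * 2.58 * 24.2 / 8925
Q = 17.713 kW

17.713


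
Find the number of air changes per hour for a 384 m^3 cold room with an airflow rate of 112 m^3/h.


ACH = flow / volume
ACH = 112 / 384
ACH = 0.292

0.292


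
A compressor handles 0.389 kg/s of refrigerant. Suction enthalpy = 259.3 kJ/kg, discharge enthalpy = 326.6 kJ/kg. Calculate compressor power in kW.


dh = 326.6 - 259.3 = 67.3 kJ/kg
W = m_dot * dh = 0.389 * 67.3 = 26.18 kW

26.18


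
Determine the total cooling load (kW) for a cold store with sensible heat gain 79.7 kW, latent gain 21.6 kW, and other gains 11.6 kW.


Q_total = Q_s + Q_l + Q_misc
Q_total = 79.7 + 21.6 + 11.6
Q_total = 112.9 kW

112.9


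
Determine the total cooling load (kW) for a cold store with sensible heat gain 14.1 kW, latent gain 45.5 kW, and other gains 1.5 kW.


Q_total = Q_s + Q_l + Q_misc
Q_total = 14.1 + 45.5 + 1.5
Q_total = 61.1 kW

61.1


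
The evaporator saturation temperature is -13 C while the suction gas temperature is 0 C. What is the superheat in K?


Superheat = T_suction - T_evap
Superheat = 0 - (-13)
Superheat = 13 K

13


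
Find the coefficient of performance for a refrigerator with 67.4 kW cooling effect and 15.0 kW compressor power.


COP = Q_evap / W
COP = 67.4 / 15.0
COP = 4.493

4.493


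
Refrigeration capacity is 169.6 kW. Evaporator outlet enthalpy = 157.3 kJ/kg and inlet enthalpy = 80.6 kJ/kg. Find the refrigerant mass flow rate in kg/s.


dh = 157.3 - 80.6 = 76.7 kJ/kg
m_dot = Q / dh = 169.6 / 76.7 = 2.2112 kg/s

2.2112


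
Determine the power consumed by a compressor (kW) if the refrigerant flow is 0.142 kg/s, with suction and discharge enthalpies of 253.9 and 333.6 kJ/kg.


dh = 333.6 - 253.9 = 79.7 kJ/kg
W = m_dot * dh = 0.142 * 79.7 = 11.32 kW

11.32


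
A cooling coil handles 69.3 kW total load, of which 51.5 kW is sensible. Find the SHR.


SHR = Q_sensible / Q_total
SHR = 51.5 / 69.3
SHR = 0.743

0.743


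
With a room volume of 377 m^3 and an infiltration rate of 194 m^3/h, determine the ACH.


ACH = flow / volume
ACH = 194 / 377
ACH = 0.515

0.515


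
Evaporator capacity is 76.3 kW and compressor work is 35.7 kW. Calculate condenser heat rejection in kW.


Q_cond = Q_evap + W
Q_cond = 76.3 + 35.7
Q_cond = 112.0 kW

112.0


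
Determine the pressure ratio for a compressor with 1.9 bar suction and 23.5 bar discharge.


PR = P_high / P_low
PR = 23.5 / 1.9
PR = 12.368

12.368


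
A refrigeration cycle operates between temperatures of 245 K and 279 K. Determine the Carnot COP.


dT = 279 - 245 = 34 K
COP_carnot = T_cold / dT = 245 / 34
COP_carnot = 7.206

7.206


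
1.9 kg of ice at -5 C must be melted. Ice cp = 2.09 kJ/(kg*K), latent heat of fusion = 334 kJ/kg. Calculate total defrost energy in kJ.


Sensible heat = cp * dT = 2.09 * 5 = 10.45 kJ/kg
Total per kg = 10.45 + 334 = 344.45 kJ/kg
Q = m * total = 1.9 * 344.45
Q = 654.5 kJ

654.5


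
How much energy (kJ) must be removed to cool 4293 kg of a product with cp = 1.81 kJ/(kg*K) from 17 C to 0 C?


dT = 17 - (0) = 17 K
Q = m * cp * dT = 4293 * 1.81 * 17
Q = 132096 kJ

132096


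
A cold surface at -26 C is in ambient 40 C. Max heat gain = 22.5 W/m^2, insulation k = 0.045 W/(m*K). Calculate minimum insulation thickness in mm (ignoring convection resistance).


dT = 40 - (-26) = 66 K
thickness = k * dT / q_max * 1000
thickness = 0.045 * 66 / 22.5 * 1000
thickness = 132.0 mm

132.0


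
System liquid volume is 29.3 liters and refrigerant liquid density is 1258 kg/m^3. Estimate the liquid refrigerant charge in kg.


Charge = V * rho / 1000
Charge = 29.3 * 1258 / 1000
Charge = 36.86 kg

36.86


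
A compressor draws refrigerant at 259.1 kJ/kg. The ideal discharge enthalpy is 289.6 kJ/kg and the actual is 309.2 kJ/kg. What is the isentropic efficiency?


dh_ideal = 289.6 - 259.1 = 30.5 kJ/kg
dh_actual = 309.2 - 259.1 = 50.1 kJ/kg
eta_s = dh_ideal / dh_actual = 30.5 / 50.1
eta_s = 0.6088

0.6088


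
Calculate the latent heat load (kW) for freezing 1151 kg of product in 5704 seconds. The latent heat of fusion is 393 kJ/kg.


Q_lat = m * h_fg / t
Q_lat = 1151 * 393 / 5704
Q_lat = 79.3 kW

79.3


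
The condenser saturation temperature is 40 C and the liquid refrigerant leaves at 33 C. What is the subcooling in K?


Subcooling = T_cond - T_liquid
Subcooling = 40 - 33
Subcooling = 7 K

7


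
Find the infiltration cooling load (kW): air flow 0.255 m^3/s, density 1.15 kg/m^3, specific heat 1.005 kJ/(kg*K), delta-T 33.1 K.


Q = V_dot * rho * cp * dT
Q = 0.255 * 1.15 * 1.005 * 33.1
Q = 9.755 kW

9.755


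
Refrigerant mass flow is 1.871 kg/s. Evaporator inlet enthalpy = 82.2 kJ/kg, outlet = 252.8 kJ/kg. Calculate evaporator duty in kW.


dh = 252.8 - 82.2 = 170.6 kJ/kg
Q_evap = m_dot * dh = 1.871 * 170.6
Q_evap = 319.19 kW

319.19


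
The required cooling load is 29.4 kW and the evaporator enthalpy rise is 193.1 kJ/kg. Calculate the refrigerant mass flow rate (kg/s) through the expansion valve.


m_dot = Q / dh
m_dot = 29.4 / 193.1
m_dot = 0.1523 kg/s

0.1523


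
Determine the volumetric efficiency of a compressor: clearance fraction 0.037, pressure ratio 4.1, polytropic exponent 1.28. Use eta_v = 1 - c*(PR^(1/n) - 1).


PR^(1/n) = 4.1^(1/1.28) = 3.01118465
eta_v = 1 - 0.037 * (3.01118465 - 1)
eta_v = 0.9256

0.9256


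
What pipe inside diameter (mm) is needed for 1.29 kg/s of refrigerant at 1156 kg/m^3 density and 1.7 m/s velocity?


A = m_dot / (rho * v) = 1.29 / (1156 * 1.7) = 0.0006564217382 m^2
d = sqrt(4*A/pi) * 1000
d = 28.9 mm

28.9


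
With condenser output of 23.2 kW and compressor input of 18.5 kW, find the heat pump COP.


COP_hp = Q_cond / W
COP_hp = 23.2 / 18.5
COP_hp = 1.254

1.254


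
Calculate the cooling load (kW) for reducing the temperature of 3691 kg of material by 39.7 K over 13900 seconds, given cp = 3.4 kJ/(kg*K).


Q = m * cp * dT / t
Q = 3691 * 3.4 * 39.7 / 13900
Q = 35.843 kW

35.843


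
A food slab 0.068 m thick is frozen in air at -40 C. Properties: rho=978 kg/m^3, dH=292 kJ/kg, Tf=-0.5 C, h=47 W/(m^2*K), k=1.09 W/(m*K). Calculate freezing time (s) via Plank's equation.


dT = -0.5 - (-40) = 39.5 K
term1 = a/(2h) = 0.068/(2*47) = 0.0007234042553
term2 = a^2/(8k) = 0.068^2/(8*1.09) = 0.0005302752294
t = rho*dH*1000/dT * (term1 + term2)
t = 978*292*1000/39.5 * (0.0007234042553 + 0.0005302752294)
t = 9064 s

9064


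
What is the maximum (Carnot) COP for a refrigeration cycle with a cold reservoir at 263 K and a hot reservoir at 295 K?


dT = 295 - 263 = 32 K
COP_carnot = T_cold / dT = 263 / 32
COP_carnot = 8.219

8.219


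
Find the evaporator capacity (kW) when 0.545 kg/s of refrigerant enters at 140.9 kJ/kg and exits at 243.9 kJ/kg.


dh = 243.9 - 140.9 = 103.0 kJ/kg
Q_evap = m_dot * dh = 0.545 * 103.0
Q_evap = 56.14 kW

56.14


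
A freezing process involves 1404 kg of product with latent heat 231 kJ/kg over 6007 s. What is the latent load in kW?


Q_lat = m * h_fg / t
Q_lat = 1404 * 231 / 6007
Q_lat = 53.99 kW

53.99


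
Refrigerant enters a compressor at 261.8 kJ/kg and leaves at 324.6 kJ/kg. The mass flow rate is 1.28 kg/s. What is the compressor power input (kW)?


dh = 324.6 - 261.8 = 62.8 kJ/kg
W = m_dot * dh = 1.28 * 62.8 = 80.38 kW

80.38


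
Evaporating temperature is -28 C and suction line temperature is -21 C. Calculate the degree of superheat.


Superheat = T_suction - T_evap
Superheat = -21 - (-28)
Superheat = 7 K

7


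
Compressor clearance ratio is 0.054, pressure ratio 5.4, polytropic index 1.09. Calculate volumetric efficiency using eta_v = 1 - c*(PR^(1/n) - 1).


PR^(1/n) = 5.4^(1/1.09) = 4.69808511
eta_v = 1 - 0.054 * (4.69808511 - 1)
eta_v = 0.8003

0.8003


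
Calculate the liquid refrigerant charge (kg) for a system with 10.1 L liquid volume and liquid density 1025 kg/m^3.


Charge = V * rho / 1000
Charge = 10.1 * 1025 / 1000
Charge = 10.35 kg

10.35


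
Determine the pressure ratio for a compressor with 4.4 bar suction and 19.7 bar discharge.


PR = P_high / P_low
PR = 19.7 / 4.4
PR = 4.477

4.477


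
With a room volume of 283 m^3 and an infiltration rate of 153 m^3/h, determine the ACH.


ACH = flow / volume
ACH = 153 / 283
ACH = 0.541

0.541


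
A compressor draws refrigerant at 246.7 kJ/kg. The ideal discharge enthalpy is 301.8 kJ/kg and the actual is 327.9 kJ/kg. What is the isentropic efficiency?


dh_ideal = 301.8 - 246.7 = 55.1 kJ/kg
dh_actual = 327.9 - 246.7 = 81.2 kJ/kg
eta_s = dh_ideal / dh_actual = 55.1 / 81.2
eta_s = 0.6786

0.6786


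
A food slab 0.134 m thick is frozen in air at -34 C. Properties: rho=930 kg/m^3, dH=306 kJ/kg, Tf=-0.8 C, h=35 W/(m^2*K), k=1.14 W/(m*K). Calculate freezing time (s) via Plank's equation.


dT = -0.8 - (-34) = 33.2 K
term1 = a/(2h) = 0.134/(2*35) = 0.001914285714
term2 = a^2/(8k) = 0.134^2/(8*1.14) = 0.001968859649
t = rho*dH*1000/dT * (term1 + term2)
t = 930*306*1000/33.2 * (0.001914285714 + 0.001968859649)
t = 33285 s

33285


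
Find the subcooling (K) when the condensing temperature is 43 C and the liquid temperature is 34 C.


Subcooling = T_cond - T_liquid
Subcooling = 43 - 34
Subcooling = 9 K

9


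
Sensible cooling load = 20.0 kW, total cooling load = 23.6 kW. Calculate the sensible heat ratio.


SHR = Q_sensible / Q_total
SHR = 20.0 / 23.6
SHR = 0.847

0.847


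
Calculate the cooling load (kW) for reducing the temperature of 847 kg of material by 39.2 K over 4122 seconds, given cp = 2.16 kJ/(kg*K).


Q = m * cp * dT / t
Q = 847 * 2.16 * 39.2 / 4122
Q = 17.399 kW

17.399


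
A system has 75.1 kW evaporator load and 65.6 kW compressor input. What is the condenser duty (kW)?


Q_cond = Q_evap + W
Q_cond = 75.1 + 65.6
Q_cond = 140.7 kW

140.7


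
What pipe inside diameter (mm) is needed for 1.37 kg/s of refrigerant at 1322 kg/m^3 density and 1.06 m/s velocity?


A = m_dot / (rho * v) = 1.37 / (1322 * 1.06) = 0.0009776496446 m^2
d = sqrt(4*A/pi) * 1000
d = 35.3 mm

35.3


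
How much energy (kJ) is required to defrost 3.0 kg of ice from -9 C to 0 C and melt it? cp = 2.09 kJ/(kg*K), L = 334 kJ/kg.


Sensible heat = cp * dT = 2.09 * 9 = 18.81 kJ/kg
Total per kg = 18.81 + 334 = 352.81 kJ/kg
Q = m * total = 3.0 * 352.81
Q = 1058.4 kJ

1058.4


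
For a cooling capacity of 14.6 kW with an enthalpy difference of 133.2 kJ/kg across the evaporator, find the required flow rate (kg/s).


m_dot = Q / dh
m_dot = 14.6 / 133.2
m_dot = 0.1096 kg/s

0.1096


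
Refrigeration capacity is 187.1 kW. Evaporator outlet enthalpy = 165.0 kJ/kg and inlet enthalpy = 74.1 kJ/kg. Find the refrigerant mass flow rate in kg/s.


dh = 165.0 - 74.1 = 90.9 kJ/kg
m_dot = Q / dh = 187.1 / 90.9 = 2.0583 kg/s

2.0583


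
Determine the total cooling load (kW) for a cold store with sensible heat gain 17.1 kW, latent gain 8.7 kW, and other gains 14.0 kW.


Q_total = Q_s + Q_l + Q_misc
Q_total = 17.1 + 8.7 + 14.0
Q_total = 39.8 kW

39.8


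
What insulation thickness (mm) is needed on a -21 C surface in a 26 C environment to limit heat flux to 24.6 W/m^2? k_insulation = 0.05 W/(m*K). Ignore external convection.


dT = 26 - (-21) = 47 K
thickness = k * dT / q_max * 1000
thickness = 0.05 * 47 / 24.6 * 1000
thickness = 95.5 mm

95.5


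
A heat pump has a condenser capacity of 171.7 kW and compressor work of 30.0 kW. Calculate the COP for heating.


COP_hp = Q_cond / W
COP_hp = 171.7 / 30.0
COP_hp = 5.723

5.723


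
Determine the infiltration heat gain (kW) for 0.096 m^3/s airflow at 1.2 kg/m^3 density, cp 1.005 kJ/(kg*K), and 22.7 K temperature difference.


Q = V_dot * rho * cp * dT
Q = 0.096 * 1.2 * 1.005 * 22.7
Q = 2.628 kW

2.628


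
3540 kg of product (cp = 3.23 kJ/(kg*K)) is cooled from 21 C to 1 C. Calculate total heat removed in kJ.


dT = 21 - (1) = 20 K
Q = m * cp * dT = 3540 * 3.23 * 20
Q = 228684 kJ

228684


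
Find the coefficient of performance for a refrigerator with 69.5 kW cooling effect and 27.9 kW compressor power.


COP = Q_evap / W
COP = 69.5 / 27.9
COP = 2.491

2.491


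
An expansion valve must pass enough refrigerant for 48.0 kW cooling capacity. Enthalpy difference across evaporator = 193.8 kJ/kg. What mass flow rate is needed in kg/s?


m_dot = Q / dh
m_dot = 48.0 / 193.8
m_dot = 0.2477 kg/s

0.2477


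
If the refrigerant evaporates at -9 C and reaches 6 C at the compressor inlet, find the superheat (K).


Superheat = T_suction - T_evap
Superheat = 6 - (-9)
Superheat = 15 K

15


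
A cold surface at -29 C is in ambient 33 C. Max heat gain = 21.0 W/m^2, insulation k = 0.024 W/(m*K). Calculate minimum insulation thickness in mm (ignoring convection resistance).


dT = 33 - (-29) = 62 K
thickness = k * dT / q_max * 1000
thickness = 0.024 * 62 / 21.0 * 1000
thickness = 70.9 mm

70.9


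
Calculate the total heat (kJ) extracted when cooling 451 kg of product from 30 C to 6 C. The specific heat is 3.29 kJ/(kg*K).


dT = 30 - (6) = 24 K
Q = m * cp * dT = 451 * 3.29 * 24
Q = 35611 kJ

35611


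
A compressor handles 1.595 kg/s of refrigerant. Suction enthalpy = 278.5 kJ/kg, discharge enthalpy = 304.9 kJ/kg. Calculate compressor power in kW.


dh = 304.9 - 278.5 = 26.4 kJ/kg
W = m_dot * dh = 1.595 * 26.4 = 42.11 kW

42.11


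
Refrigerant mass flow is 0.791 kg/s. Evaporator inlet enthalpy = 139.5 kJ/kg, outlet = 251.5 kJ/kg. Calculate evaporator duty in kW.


dh = 251.5 - 139.5 = 112.0 kJ/kg
Q_evap = m_dot * dh = 0.791 * 112.0
Q_evap = 88.59 kW

88.59


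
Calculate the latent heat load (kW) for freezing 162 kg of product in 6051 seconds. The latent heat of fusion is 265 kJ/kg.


Q_lat = m * h_fg / t
Q_lat = 162 * 265 / 6051
Q_lat = 7.09 kW

7.09


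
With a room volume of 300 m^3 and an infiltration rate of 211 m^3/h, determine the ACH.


ACH = flow / volume
ACH = 211 / 300
ACH = 0.703

0.703


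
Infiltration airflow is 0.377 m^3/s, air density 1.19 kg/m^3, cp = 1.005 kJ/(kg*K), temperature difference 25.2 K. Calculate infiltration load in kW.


Q = V_dot * rho * cp * dT
Q = 0.377 * 1.19 * 1.005 * 25.2
Q = 11.362 kW

11.362


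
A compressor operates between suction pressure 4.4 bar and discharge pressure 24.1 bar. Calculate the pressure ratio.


PR = P_high / P_low
PR = 24.1 / 4.4
PR = 5.477

5.477


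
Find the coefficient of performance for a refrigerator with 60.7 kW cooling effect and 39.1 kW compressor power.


COP = Q_evap / W
COP = 60.7 / 39.1
COP = 1.552

1.552


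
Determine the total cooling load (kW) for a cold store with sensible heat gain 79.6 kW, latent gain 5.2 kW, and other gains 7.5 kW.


Q_total = Q_s + Q_l + Q_misc
Q_total = 79.6 + 5.2 + 7.5
Q_total = 92.3 kW

92.3


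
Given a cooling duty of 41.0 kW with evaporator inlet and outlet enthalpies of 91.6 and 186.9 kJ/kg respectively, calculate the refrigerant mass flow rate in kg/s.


dh = 186.9 - 91.6 = 95.3 kJ/kg
m_dot = Q / dh = 41.0 / 95.3 = 0.4302 kg/s

0.4302


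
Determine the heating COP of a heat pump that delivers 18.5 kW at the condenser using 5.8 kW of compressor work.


COP_hp = Q_cond / W
COP_hp = 18.5 / 5.8
COP_hp = 3.19

3.19


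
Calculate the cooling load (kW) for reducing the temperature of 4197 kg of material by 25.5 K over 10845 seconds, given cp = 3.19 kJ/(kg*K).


Q = m * cp * dT / t
Q = 4197 * 3.19 * 25.5 / 10845
Q = 31.48 kW

31.48


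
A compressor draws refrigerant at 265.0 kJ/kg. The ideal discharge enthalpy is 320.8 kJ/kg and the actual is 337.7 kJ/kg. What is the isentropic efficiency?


dh_ideal = 320.8 - 265.0 = 55.8 kJ/kg
dh_actual = 337.7 - 265.0 = 72.7 kJ/kg
eta_s = dh_ideal / dh_actual = 55.8 / 72.7
eta_s = 0.7675

0.7675


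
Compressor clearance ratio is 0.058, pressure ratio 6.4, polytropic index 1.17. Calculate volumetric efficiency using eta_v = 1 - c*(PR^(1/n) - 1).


PR^(1/n) = 6.4^(1/1.17) = 4.88700421
eta_v = 1 - 0.058 * (4.88700421 - 1)
eta_v = 0.7746

0.7746


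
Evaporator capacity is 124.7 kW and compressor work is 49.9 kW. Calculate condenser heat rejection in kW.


Q_cond = Q_evap + W
Q_cond = 124.7 + 49.9
Q_cond = 174.6 kW

174.6


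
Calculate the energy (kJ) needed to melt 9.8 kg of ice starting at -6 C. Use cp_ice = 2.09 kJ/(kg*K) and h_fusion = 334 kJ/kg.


Sensible heat = cp * dT = 2.09 * 6 = 12.54 kJ/kg
Total per kg = 12.54 + 334 = 346.54 kJ/kg
Q = m * total = 9.8 * 346.54
Q = 3396.1 kJ

3396.1


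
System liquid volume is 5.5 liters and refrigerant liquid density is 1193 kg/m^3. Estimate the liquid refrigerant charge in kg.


Charge = V * rho / 1000
Charge = 5.5 * 1193 / 1000
Charge = 6.56 kg

6.56


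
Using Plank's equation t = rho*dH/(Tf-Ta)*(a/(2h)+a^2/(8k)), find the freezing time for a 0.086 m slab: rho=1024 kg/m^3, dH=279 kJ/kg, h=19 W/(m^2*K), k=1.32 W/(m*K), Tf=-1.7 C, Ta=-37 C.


dT = -1.7 - (-37) = 35.3 K
term1 = a/(2h) = 0.086/(2*19) = 0.002263157895
term2 = a^2/(8k) = 0.086^2/(8*1.32) = 0.0007003787879
t = rho*dH*1000/dT * (term1 + term2)
t = 1024*279*1000/35.3 * (0.002263157895 + 0.0007003787879)
t = 23985 s

23985


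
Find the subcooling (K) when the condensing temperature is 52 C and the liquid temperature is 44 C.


Subcooling = T_cond - T_liquid
Subcooling = 52 - 44
Subcooling = 8 K

8


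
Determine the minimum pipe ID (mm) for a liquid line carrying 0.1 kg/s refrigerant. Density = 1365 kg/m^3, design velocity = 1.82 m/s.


A = m_dot / (rho * v) = 0.1 / (1365 * 1.82) = 0.00004025278751 m^2
d = sqrt(4*A/pi) * 1000
d = 7.2 mm

7.2


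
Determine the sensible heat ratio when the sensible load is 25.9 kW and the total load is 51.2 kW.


SHR = Q_sensible / Q_total
SHR = 25.9 / 51.2
SHR = 0.506

0.506


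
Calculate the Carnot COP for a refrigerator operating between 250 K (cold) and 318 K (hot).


dT = 318 - 250 = 68 K
COP_carnot = T_cold / dT = 250 / 68
COP_carnot = 3.676

3.676


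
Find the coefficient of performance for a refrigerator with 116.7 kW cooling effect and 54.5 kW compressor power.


COP = Q_evap / W
COP = 116.7 / 54.5
COP = 2.141

2.141


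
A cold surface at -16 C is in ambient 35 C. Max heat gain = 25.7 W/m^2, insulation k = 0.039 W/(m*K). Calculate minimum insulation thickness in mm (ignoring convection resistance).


dT = 35 - (-16) = 51 K
thickness = k * dT / q_max * 1000
thickness = 0.039 * 51 / 25.7 * 1000
thickness = 77.4 mm

77.4


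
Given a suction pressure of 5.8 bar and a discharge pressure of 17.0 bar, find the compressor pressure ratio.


PR = P_high / P_low
PR = 17.0 / 5.8
PR = 2.931

2.931


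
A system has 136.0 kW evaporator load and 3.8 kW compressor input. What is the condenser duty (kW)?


Q_cond = Q_evap + W
Q_cond = 136.0 + 3.8
Q_cond = 139.8 kW

139.8


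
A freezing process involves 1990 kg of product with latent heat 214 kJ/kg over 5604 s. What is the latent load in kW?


Q_lat = m * h_fg / t
Q_lat = 1990 * 214 / 5604
Q_lat = 75.99 kW

75.99


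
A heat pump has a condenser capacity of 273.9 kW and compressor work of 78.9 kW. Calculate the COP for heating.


COP_hp = Q_cond / W
COP_hp = 273.9 / 78.9
COP_hp = 3.471

3.471


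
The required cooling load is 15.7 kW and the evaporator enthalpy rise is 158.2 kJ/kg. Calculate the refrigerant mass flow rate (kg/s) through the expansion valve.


m_dot = Q / dh
m_dot = 15.7 / 158.2
m_dot = 0.0992 kg/s

0.0992


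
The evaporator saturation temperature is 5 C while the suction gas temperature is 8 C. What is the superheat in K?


Superheat = T_suction - T_evap
Superheat = 8 - (5)
Superheat = 3 K

3


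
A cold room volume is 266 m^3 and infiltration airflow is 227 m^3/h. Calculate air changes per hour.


ACH = flow / volume
ACH = 227 / 266
ACH = 0.853

0.853


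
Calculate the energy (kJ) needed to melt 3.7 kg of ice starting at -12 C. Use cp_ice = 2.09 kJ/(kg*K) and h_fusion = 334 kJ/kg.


Sensible heat = cp * dT = 2.09 * 12 = 25.08 kJ/kg
Total per kg = 25.08 + 334 = 359.08 kJ/kg
Q = m * total = 3.7 * 359.08
Q = 1328.6 kJ

1328.6


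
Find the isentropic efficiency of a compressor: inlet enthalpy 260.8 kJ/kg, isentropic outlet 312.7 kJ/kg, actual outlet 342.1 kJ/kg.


dh_ideal = 312.7 - 260.8 = 51.9 kJ/kg
dh_actual = 342.1 - 260.8 = 81.3 kJ/kg
eta_s = dh_ideal / dh_actual = 51.9 / 81.3
eta_s = 0.6384

0.6384


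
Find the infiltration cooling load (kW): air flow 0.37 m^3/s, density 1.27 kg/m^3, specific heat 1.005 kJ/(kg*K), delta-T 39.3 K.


Q = V_dot * rho * cp * dT
Q = 0.37 * 1.27 * 1.005 * 39.3
Q = 18.559 kW

18.559


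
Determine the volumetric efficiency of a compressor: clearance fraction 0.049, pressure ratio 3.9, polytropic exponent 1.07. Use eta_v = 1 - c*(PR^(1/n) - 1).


PR^(1/n) = 3.9^(1/1.07) = 3.56776983
eta_v = 1 - 0.049 * (3.56776983 - 1)
eta_v = 0.8742

0.8742


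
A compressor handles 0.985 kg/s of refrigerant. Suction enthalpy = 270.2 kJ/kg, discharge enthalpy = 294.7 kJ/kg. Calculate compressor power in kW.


dh = 294.7 - 270.2 = 24.5 kJ/kg
W = m_dot * dh = 0.985 * 24.5 = 24.13 kW

24.13


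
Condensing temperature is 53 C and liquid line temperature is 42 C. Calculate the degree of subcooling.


Subcooling = T_cond - T_liquid
Subcooling = 53 - 42
Subcooling = 11 K

11


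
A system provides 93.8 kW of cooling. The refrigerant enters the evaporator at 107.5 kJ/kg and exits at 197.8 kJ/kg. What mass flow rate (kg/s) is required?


dh = 197.8 - 107.5 = 90.3 kJ/kg
m_dot = Q / dh = 93.8 / 90.3 = 1.0388 kg/s

1.0388


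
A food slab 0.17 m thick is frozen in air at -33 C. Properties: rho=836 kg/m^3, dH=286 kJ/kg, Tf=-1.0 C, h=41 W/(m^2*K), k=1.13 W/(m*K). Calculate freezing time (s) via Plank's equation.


dT = -1.0 - (-33) = 32.0 K
term1 = a/(2h) = 0.17/(2*41) = 0.002073170732
term2 = a^2/(8k) = 0.17^2/(8*1.13) = 0.003196902655
t = rho*dH*1000/dT * (term1 + term2)
t = 836*286*1000/32.0 * (0.002073170732 + 0.003196902655)
t = 39377 s

39377


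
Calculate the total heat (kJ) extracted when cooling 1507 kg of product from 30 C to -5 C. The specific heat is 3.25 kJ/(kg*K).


dT = 30 - (-5) = 35 K
Q = m * cp * dT = 1507 * 3.25 * 35
Q = 171421 kJ

171421


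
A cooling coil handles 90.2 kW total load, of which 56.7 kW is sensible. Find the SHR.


SHR = Q_sensible / Q_total
SHR = 56.7 / 90.2
SHR = 0.629

0.629


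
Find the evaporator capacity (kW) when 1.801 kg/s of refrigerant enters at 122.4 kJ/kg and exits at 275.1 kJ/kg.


dh = 275.1 - 122.4 = 152.7 kJ/kg
Q_evap = m_dot * dh = 1.801 * 152.7
Q_evap = 275.01 kW

275.01


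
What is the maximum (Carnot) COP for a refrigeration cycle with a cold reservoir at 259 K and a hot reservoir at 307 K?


dT = 307 - 259 = 48 K
COP_carnot = T_cold / dT = 259 / 48
COP_carnot = 5.396

5.396


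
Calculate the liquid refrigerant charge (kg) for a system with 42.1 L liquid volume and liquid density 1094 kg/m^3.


Charge = V * rho / 1000
Charge = 42.1 * 1094 / 1000
Charge = 46.06 kg

46.06


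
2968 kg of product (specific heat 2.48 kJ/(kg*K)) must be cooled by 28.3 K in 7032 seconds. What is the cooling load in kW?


Q = m * cp * dT / t
Q = 2968 * 2.48 * 28.3 / 7032
Q = 29.623 kW

29.623


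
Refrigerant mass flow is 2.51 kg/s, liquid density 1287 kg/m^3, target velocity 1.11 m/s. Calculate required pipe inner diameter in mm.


A = m_dot / (rho * v) = 2.51 / (1287 * 1.11) = 0.001757001757 m^2
d = sqrt(4*A/pi) * 1000
d = 47.3 mm

47.3


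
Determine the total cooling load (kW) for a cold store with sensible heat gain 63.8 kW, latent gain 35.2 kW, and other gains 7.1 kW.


Q_total = Q_s + Q_l + Q_misc
Q_total = 63.8 + 35.2 + 7.1
Q_total = 106.1 kW

106.1


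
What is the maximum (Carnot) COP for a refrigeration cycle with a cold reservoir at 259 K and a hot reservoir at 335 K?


dT = 335 - 259 = 76 K
COP_carnot = T_cold / dT = 259 / 76
COP_carnot = 3.408

3.408


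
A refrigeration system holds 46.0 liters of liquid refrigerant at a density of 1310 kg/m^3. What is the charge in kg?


Charge = V * rho / 1000
Charge = 46.0 * 1310 / 1000
Charge = 60.26 kg

60.26


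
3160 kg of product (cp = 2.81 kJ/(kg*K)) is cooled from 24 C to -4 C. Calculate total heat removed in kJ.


dT = 24 - (-4) = 28 K
Q = m * cp * dT = 3160 * 2.81 * 28
Q = 248629 kJ

248629


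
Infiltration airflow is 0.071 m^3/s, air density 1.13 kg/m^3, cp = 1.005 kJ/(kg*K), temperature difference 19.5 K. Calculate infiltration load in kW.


Q = V_dot * rho * cp * dT
Q = 0.071 * 1.13 * 1.005 * 19.5
Q = 1.572 kW

1.572


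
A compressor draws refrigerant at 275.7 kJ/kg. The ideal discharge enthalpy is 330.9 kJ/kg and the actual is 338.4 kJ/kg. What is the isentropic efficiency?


dh_ideal = 330.9 - 275.7 = 55.2 kJ/kg
dh_actual = 338.4 - 275.7 = 62.7 kJ/kg
eta_s = dh_ideal / dh_actual = 55.2 / 62.7
eta_s = 0.8804

0.8804


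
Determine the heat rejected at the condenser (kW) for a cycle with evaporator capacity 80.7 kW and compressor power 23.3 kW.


Q_cond = Q_evap + W
Q_cond = 80.7 + 23.3
Q_cond = 104.0 kW

104.0


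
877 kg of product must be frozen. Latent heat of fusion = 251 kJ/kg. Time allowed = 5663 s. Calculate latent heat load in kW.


Q_lat = m * h_fg / t
Q_lat = 877 * 251 / 5663
Q_lat = 38.87 kW

38.87


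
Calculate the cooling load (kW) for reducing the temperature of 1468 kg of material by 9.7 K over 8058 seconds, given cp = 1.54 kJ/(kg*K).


Q = m * cp * dT / t
Q = 1468 * 1.54 * 9.7 / 8058
Q = 2.721 kW

2.721


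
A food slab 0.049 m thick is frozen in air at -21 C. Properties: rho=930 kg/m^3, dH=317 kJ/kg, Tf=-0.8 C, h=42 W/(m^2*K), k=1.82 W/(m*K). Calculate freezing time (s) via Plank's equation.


dT = -0.8 - (-21) = 20.2 K
term1 = a/(2h) = 0.049/(2*42) = 0.0005833333333
term2 = a^2/(8k) = 0.049^2/(8*1.82) = 0.0001649038462
t = rho*dH*1000/dT * (term1 + term2)
t = 930*317*1000/20.2 * (0.0005833333333 + 0.0001649038462)
t = 10920 s

10920


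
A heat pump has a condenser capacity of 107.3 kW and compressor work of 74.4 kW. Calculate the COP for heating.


COP_hp = Q_cond / W
COP_hp = 107.3 / 74.4
COP_hp = 1.442

1.442


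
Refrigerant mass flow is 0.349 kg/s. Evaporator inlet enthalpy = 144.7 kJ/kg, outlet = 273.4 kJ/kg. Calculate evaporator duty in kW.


dh = 273.4 - 144.7 = 128.7 kJ/kg
Q_evap = m_dot * dh = 0.349 * 128.7
Q_evap = 44.92 kW

44.92


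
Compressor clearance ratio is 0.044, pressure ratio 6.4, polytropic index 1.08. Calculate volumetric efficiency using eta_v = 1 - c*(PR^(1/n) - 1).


PR^(1/n) = 6.4^(1/1.08) = 5.57780001
eta_v = 1 - 0.044 * (5.57780001 - 1)
eta_v = 0.7986

0.7986


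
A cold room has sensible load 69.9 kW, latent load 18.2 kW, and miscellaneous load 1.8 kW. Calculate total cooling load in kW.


Q_total = Q_s + Q_l + Q_misc
Q_total = 69.9 + 18.2 + 1.8
Q_total = 89.9 kW

89.9


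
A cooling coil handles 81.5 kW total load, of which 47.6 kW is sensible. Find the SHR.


SHR = Q_sensible / Q_total
SHR = 47.6 / 81.5
SHR = 0.584

0.584


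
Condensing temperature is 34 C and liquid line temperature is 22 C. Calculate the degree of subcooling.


Subcooling = T_cond - T_liquid
Subcooling = 34 - 22
Subcooling = 12 K

12


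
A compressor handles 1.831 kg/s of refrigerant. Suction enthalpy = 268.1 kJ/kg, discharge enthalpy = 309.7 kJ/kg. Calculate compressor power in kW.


dh = 309.7 - 268.1 = 41.6 kJ/kg
W = m_dot * dh = 1.831 * 41.6 = 76.17 kW

76.17
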